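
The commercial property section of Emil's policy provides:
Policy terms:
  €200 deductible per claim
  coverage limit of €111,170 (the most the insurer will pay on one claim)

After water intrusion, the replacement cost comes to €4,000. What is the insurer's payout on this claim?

€3,800

Subtract the deductible: €4,000 − €200 = €3,800.
That's under the €111,170 cap, so the insurer reimburses the full €3,800.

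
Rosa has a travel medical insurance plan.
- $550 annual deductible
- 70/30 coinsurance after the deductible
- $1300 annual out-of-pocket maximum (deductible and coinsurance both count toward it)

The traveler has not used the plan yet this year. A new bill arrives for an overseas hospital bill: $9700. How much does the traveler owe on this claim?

Deductible not yet touched, so the first $550 of the bill goes to the deductible.
That leaves $9700 − $550 = $9150 for coinsurance.
30% of $9150 = $2745 falls to the traveler.
That puts the traveler's cost at $550 + $2745 = $3295 before any cap.
Year-to-date out-of-pocket would reach $0 + $3295 = $3295, above the $1300 maximum, so the traveler pays only $1300 − $0 = $1300.

$1300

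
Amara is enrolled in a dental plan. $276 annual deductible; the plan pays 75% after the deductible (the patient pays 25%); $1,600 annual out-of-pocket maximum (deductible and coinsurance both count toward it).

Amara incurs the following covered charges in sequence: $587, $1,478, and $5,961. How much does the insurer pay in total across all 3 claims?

Bill 1, $587: $276 to deductible, leaving $311; coinsurance $311 × 25% = $77.75. Cost to patient: $353.75. OOP to date $353.75. Insurer: $587 − $353.75 = $233.25.
Bill 2, $1,478: deductible already satisfied, so patient's share is 25% × $1,478 = $369.50. Patient pays $369.50; OOP now $723.25. Plan pays $1,478 − $369.50 = $1,108.50.
Bill 3, $5,961: deductible already satisfied, so patient's share is 25% × $5,961 = $1,490.25. OOP would hit $2,213.50 > $1,600, so the cap limits the patient to $1,600 − $723.25 = $876.75. Plan pays $5,961 − $876.75 = $5,084.25.
Insurer total = bills − patient's total = $8,026 − $1,600 = $6,426.

$6,426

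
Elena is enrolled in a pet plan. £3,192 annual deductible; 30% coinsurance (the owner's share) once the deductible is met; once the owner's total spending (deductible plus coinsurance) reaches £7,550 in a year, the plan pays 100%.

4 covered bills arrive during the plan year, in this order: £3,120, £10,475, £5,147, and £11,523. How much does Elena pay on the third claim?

Claim 1 (£3,120): all of it applies to the deductible. Owner owes £3,120 (running OOP £3,120).
Claim 2 (£10,475): deductible takes £72, £10,403 remains; coinsurance £10,403 × 30% = £3,120.90. Cost to owner: £3,192.90. OOP to date £6,312.90.
Claim 3 (£5,147): deductible met; 30% of £5,147 = £1,544.10. Adding that to £6,312.90 gives £7,857, past the £7,550 cap; owner pays only £7,550 − £6,312.90 = £1,237.10.

£1,237.10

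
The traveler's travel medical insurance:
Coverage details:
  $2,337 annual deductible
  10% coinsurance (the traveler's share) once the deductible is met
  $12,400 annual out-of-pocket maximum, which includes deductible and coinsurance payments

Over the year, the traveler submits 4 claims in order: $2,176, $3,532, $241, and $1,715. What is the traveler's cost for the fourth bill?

Claim 1 — $2,176: entire amount goes to the deductible. Cost to traveler: $2,176. OOP to date $2,176.
Claim 2 — $3,532: deductible takes $161, $3,371 remains; coinsurance $3,371 × 10% = $337.10. Traveler pays $498.10; OOP now $2,674.10.
Claim 3 — $241: deductible met; 10% of $241 = $24.10. Traveler owes $24.10 (running OOP $2,698.20).
Claim 4 — $1,715: deductible already satisfied, so traveler's share is 10% × $1,715 = $171.50. Traveler owes $171.50 (running OOP $2,869.70).

$171.50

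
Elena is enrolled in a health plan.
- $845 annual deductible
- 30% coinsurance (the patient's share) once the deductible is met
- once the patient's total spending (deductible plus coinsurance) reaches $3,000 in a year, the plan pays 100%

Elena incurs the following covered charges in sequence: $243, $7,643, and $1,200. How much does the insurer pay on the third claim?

$1,157.30

Claim 1 — $243: fully absorbed by the deductible. Cost to patient: $243. OOP to date $243. Insurer: $243 − $243 = $0.
Claim 2 — $7,643: deductible takes $602, $7,041 remains; patient's 30% is $2,112.30. Patient pays $2,714.30; OOP now $2,957.30. Plan pays $7,643 − $2,714.30 = $4,928.70.
Claim 3 — $1,200: deductible met; 30% of $1,200 = $360. OOP would hit $3,317.30 > $3,000, so the cap limits the patient to $3,000 − $2,957.30 = $42.70. Plan pays $1,200 − $42.70 = $1,157.30.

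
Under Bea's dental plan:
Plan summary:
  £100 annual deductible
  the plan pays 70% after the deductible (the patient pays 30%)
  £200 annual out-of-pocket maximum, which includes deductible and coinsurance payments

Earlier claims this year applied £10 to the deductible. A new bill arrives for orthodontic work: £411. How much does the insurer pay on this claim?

£224.70

Remaining deductible: £100 − £10 = £90.
After the £90 deductible portion, £411 − £90 = £321 is subject to coinsurance.
Coinsurance: £321 × 30% = £96.30.
Patient responsibility before any cap: £90 + £96.30 = £186.30.
Total out-of-pocket so far would be £10 + £186.30 = £196.30, below the £200 cap — no reduction.
The plan picks up £411 − £186.30 = £224.70.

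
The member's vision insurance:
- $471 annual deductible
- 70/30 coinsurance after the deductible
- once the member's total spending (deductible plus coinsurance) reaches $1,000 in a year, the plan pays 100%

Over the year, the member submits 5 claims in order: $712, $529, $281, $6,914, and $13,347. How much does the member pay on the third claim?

Claim 1 — $712: deductible takes $471, $241 remains; 30% of $241 = $72.30. Member owes $543.30 (running OOP $543.30).
Claim 2 — $529: 30% coinsurance on $529 = $158.70. Cost to member: $158.70. OOP to date $702.
Claim 3 — $281: deductible already satisfied, so member's share is 30% × $281 = $84.30. Member owes $84.30 (running OOP $786.30).

$84.30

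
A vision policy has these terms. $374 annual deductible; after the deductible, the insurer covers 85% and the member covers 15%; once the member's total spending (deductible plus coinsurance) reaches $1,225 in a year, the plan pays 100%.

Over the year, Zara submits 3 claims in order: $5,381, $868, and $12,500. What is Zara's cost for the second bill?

$99.95

Bill 1, $5,381: $374 finishes the deductible; $5,007 goes to coinsurance; 15% of $5,007 = $751.05. Member pays $1,125.05; OOP now $1,125.05.
Bill 2, $868: deductible already satisfied, so member's share is 15% × $868 = $130.20. Adding that to $1,125.05 gives $1,255.25, past the $1,225 cap; member pays only $1,225 − $1,125.05 = $99.95.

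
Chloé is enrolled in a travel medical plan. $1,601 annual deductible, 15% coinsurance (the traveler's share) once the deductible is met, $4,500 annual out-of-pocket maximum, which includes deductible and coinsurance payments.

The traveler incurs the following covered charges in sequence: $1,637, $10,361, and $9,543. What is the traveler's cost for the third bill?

$1,339.45

#1 ($1,637): $1,601 finishes the deductible; $36 goes to coinsurance; coinsurance $36 × 15% = $5.40. Traveler pays $1,606.40; OOP now $1,606.40.
#2 ($10,361): 15% coinsurance on $10,361 = $1,554.15. Traveler pays $1,554.15; OOP now $3,160.55.
#3 ($9,543): deductible already satisfied, so traveler's share is 15% × $9,543 = $1,431.45. OOP would hit $4,592 > $4,500, so the cap limits the traveler to $4,500 − $3,160.55 = $1,339.45.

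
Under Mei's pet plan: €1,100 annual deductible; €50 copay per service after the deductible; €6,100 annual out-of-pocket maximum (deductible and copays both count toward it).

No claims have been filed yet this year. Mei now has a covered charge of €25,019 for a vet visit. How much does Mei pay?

The full €1,100 deductible is still open; €1,100 of this bill applies to it.
The remaining €23,919 (= €25,019 − €1,100) moves to the copay.
Copay on this service: €50.
So the owner owes €1,100 + €50 = €1,150 before any cap.
Cumulative spending €0 + €1,150 = €1,150 stays under the €6,100 maximum.

€1,150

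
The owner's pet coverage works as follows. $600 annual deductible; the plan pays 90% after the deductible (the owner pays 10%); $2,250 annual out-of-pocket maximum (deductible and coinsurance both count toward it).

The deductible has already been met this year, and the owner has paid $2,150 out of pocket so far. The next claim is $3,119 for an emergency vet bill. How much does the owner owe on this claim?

The deductible is already satisfied, so the full bill goes to coinsurance.
Owner's 10% share of $3,119 is $311.90.
Year-to-date out-of-pocket would reach $2,150 + $311.90 = $2,461.90, above the $2,250 maximum, so the owner pays only $2,250 − $2,150 = $100.

$100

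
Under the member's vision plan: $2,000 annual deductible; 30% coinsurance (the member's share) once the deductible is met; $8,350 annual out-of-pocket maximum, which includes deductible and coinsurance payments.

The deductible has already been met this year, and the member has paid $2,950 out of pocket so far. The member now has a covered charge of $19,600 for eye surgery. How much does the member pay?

$5,400

The deductible is already satisfied, so the full bill goes to coinsurance.
Member's 30% share of $19,600 is $5,880.
Adding $5,880 to the $2,950 already spent would give $8,830, which exceeds the $8,350 cap; the member pays just $8,350 − $2,950 = $5,400.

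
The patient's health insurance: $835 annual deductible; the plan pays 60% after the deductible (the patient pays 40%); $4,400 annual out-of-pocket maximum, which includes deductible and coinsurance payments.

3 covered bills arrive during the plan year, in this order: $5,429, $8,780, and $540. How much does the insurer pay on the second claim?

$7,052.60

Bill 1, $5,429: $835 finishes the deductible; $4,594 goes to coinsurance; 40% of $4,594 = $1,837.60. Cost to patient: $2,672.60. OOP to date $2,672.60. Insurer: $5,429 − $2,672.60 = $2,756.40.
Bill 2, $8,780: 40% coinsurance on $8,780 = $3,512. OOP would hit $6,184.60 > $4,400, so the cap limits the patient to $4,400 − $2,672.60 = $1,727.40. Plan pays $8,780 − $1,727.40 = $7,052.60.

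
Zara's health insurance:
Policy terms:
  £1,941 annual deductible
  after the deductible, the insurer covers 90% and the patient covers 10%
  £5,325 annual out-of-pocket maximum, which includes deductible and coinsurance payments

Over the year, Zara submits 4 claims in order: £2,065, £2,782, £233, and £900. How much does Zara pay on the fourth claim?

Bill 1, £2,065: £1,941 to deductible, leaving £124; coinsurance £124 × 10% = £12.40. Patient owes £1,953.40 (running OOP £1,953.40).
Bill 2, £2,782: deductible already satisfied, so patient's share is 10% × £2,782 = £278.20. Patient owes £278.20 (running OOP £2,231.60).
Bill 3, £233: deductible already satisfied, so patient's share is 10% × £233 = £23.30. Patient owes £23.30 (running OOP £2,254.90).
Bill 4, £900: deductible already satisfied, so patient's share is 10% × £900 = £90. Patient pays £90; OOP now £2,344.90.

£90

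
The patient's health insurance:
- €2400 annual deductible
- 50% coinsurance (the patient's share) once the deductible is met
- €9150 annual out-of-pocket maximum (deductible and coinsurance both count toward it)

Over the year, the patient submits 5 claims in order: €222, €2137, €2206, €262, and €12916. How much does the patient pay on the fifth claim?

€5536.50

Bill 1, €222: all of it applies to the deductible. Patient pays €222; OOP now €222.
Bill 2, €2137: entire amount goes to the deductible. Patient pays €2137; OOP now €2359.
Bill 3, €2206: €41 finishes the deductible; €2165 goes to coinsurance; 50% of €2165 = €1082.50. Patient owes €1123.50 (running OOP €3482.50).
Bill 4, €262: deductible already satisfied, so patient's share is 50% × €262 = €131. Patient pays €131; OOP now €3613.50.
Bill 5, €12916: 50% coinsurance on €12916 = €6458. Adding that to €3613.50 gives €10071.50, past the €9150 cap; patient pays only €9150 − €3613.50 = €5536.50.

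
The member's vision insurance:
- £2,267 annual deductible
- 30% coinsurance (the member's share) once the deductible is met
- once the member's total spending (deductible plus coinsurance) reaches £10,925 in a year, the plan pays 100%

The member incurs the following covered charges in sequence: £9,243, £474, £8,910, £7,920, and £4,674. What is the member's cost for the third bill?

Bill 1, £9,243: deductible takes £2,267, £6,976 remains; 30% of £6,976 = £2,092.80. Member pays £4,359.80; OOP now £4,359.80.
Bill 2, £474: 30% coinsurance on £474 = £142.20. Member owes £142.20 (running OOP £4,502).
Bill 3, £8,910: deductible met; 30% of £8,910 = £2,673. Cost to member: £2,673. OOP to date £7,175.

£2,673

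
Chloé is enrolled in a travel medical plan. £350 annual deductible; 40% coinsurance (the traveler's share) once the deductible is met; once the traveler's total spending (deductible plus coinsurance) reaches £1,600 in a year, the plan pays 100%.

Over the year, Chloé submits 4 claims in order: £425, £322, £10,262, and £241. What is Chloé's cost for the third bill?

£1,091.20

Claim 1 (£425): £350 to deductible, leaving £75; traveler's 40% is £30. Traveler owes £380 (running OOP £380).
Claim 2 (£322): deductible met; 40% of £322 = £128.80. Traveler pays £128.80; OOP now £508.80.
Claim 3 (£10,262): deductible met; 40% of £10,262 = £4,104.80. OOP would hit £4,613.60 > £1,600, so the cap limits the traveler to £1,600 − £508.80 = £1,091.20.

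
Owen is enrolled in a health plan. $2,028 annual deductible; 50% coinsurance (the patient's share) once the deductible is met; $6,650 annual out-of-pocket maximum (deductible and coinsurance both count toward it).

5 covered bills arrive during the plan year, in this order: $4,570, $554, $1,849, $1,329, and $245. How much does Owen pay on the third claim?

$924.50

Claim 1 — $4,570: deductible takes $2,028, $2,542 remains; patient's 50% is $1,271. Cost to patient: $3,299. OOP to date $3,299.
Claim 2 — $554: deductible met; 50% of $554 = $277. Cost to patient: $277. OOP to date $3,576.
Claim 3 — $1,849: deductible already satisfied, so patient's share is 50% × $1,849 = $924.50. Patient owes $924.50 (running OOP $4,500.50).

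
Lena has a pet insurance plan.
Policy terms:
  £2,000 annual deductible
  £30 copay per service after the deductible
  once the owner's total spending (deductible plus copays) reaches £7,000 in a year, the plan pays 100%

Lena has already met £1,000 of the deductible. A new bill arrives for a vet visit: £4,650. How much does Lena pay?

Remaining deductible: £2,000 − £1,000 = £1,000.
The remaining £3,650 (= £4,650 − £1,000) moves to the copay.
Copay on this service: £30.
That puts the owner's cost at £1,000 + £30 = £1,030 before any cap.
Year-to-date out-of-pocket becomes £1,000 + £1,030 = £2,030, still under the £7,000 maximum, so no cap applies.

£1,030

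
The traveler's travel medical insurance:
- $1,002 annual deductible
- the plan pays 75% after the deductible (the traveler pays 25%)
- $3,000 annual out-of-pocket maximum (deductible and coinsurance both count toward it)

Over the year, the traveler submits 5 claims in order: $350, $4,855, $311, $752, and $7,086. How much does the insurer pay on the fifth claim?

Claim 1 — $350: entire amount goes to the deductible. Cost to traveler: $350. OOP to date $350. Plan pays $350 − $350 = $0.
Claim 2 — $4,855: deductible takes $652, $4,203 remains; traveler's 25% is $1,050.75. Cost to traveler: $1,702.75. OOP to date $2,052.75. Plan pays $4,855 − $1,702.75 = $3,152.25.
Claim 3 — $311: deductible met; 25% of $311 = $77.75. Traveler owes $77.75 (running OOP $2,130.50). Insurer: $311 − $77.75 = $233.25.
Claim 4 — $752: 25% coinsurance on $752 = $188. Traveler pays $188; OOP now $2,318.50. Plan pays $752 − $188 = $564.
Claim 5 — $7,086: 25% coinsurance on $7,086 = $1,771.50. Adding that to $2,318.50 gives $4,090, past the $3,000 cap; traveler pays only $3,000 − $2,318.50 = $681.50. Insurer: $7,086 − $681.50 = $6,404.50.

$6,404.50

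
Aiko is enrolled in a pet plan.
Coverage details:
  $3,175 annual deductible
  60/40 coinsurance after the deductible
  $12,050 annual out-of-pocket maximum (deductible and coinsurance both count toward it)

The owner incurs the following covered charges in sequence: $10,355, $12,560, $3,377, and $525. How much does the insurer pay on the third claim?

$2,398

Claim 1 — $10,355: $3,175 to deductible, leaving $7,180; coinsurance $7,180 × 40% = $2,872. Owner pays $6,047; OOP now $6,047. Plan pays $10,355 − $6,047 = $4,308.
Claim 2 — $12,560: deductible already satisfied, so owner's share is 40% × $12,560 = $5,024. Owner owes $5,024 (running OOP $11,071). Insurer: $12,560 − $5,024 = $7,536.
Claim 3 — $3,377: 40% coinsurance on $3,377 = $1,350.80. Adding that to $11,071 gives $12,421.80, past the $12,050 cap; owner pays only $12,050 − $11,071 = $979. Plan pays $3,377 − $979 = $2,398.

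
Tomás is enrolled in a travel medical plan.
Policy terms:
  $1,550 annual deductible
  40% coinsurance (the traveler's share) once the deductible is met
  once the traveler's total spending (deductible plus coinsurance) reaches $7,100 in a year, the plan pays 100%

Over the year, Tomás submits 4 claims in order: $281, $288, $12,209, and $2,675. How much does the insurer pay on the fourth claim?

$1,616.20

Claim 1 — $281: fully absorbed by the deductible. Cost to traveler: $281. OOP to date $281. Plan pays $281 − $281 = $0.
Claim 2 — $288: fully absorbed by the deductible. Cost to traveler: $288. OOP to date $569. Insurer: $288 − $288 = $0.
Claim 3 — $12,209: $981 finishes the deductible; $11,228 goes to coinsurance; traveler's 40% is $4,491.20. Traveler pays $5,472.20; OOP now $6,041.20. Plan pays $12,209 − $5,472.20 = $6,736.80.
Claim 4 — $2,675: deductible met; 40% of $2,675 = $1,070. That would push OOP to $7,111.20, over the $7,100 cap, so traveler pays $7,100 − $6,041.20 = $1,058.80. Plan pays $2,675 − $1,058.80 = $1,616.20.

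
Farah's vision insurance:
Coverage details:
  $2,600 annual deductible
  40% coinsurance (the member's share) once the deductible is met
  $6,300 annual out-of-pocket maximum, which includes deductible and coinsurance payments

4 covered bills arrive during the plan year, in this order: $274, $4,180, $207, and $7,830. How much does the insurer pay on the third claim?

#1 ($274): entire amount goes to the deductible. Member pays $274; OOP now $274. Insurer: $274 − $274 = $0.
#2 ($4,180): deductible takes $2,326, $1,854 remains; 40% of $1,854 = $741.60. Cost to member: $3,067.60. OOP to date $3,341.60. Insurer: $4,180 − $3,067.60 = $1,112.40.
#3 ($207): deductible met; 40% of $207 = $82.80. Cost to member: $82.80. OOP to date $3,424.40. Insurer: $207 − $82.80 = $124.20.

$124.20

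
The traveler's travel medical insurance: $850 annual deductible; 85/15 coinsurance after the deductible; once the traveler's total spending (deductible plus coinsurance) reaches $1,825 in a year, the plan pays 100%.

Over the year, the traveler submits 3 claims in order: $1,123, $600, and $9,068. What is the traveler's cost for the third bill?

$844.05

#1 ($1,123): $850 to deductible, leaving $273; 15% of $273 = $40.95. Cost to traveler: $890.95. OOP to date $890.95.
#2 ($600): 15% coinsurance on $600 = $90. Traveler owes $90 (running OOP $980.95).
#3 ($9,068): deductible already satisfied, so traveler's share is 15% × $9,068 = $1,360.20. Adding that to $980.95 gives $2,341.15, past the $1,825 cap; traveler pays only $1,825 − $980.95 = $844.05.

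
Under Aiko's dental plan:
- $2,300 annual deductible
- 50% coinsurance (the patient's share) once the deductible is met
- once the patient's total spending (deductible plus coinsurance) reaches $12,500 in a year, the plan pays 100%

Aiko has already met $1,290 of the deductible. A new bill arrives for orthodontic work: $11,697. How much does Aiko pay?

Remaining deductible: $2,300 − $1,290 = $1,010.
That leaves $11,697 − $1,010 = $10,687 for coinsurance.
Coinsurance: $10,687 × 50% = $5,343.50.
So the patient owes $1,010 + $5,343.50 = $6,353.50 before any cap.
Year-to-date out-of-pocket becomes $1,290 + $6,353.50 = $7,643.50, still under the $12,500 maximum, so no cap applies.

$6,353.50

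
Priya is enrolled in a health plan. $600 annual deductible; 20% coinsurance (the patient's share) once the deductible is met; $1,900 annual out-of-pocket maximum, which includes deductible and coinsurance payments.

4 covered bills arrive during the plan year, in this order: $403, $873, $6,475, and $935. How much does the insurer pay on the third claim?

$5,310.20

Claim 1 — $403: fully absorbed by the deductible. Cost to patient: $403. OOP to date $403. Insurer: $403 − $403 = $0.
Claim 2 — $873: $197 finishes the deductible; $676 goes to coinsurance; coinsurance $676 × 20% = $135.20. Cost to patient: $332.20. OOP to date $735.20. Insurer: $873 − $332.20 = $540.80.
Claim 3 — $6,475: deductible met; 20% of $6,475 = $1,295. Adding that to $735.20 gives $2,030.20, past the $1,900 cap; patient pays only $1,900 − $735.20 = $1,164.80. Insurer: $6,475 − $1,164.80 = $5,310.20.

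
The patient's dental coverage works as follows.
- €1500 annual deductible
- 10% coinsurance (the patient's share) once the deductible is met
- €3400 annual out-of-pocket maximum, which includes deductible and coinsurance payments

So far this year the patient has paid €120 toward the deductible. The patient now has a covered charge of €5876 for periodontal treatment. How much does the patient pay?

€120 of the €1500 deductible is already met, leaving €1380.
The remaining €4496 (= €5876 − €1380) moves to coinsurance.
Patient's 10% share of €4496 is €449.60.
Patient responsibility before any cap: €1380 + €449.60 = €1829.60.
Cumulative spending €120 + €1829.60 = €1949.60 stays under the €3400 maximum.

€1829.60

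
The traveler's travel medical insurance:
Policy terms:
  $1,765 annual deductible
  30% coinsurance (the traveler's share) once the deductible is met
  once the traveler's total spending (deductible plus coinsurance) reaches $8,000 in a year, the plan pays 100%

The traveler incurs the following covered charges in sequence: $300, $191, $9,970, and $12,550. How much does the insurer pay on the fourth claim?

$8,923.80

Claim 1 — $300: all of it applies to the deductible. Cost to traveler: $300. OOP to date $300. Plan pays $300 − $300 = $0.
Claim 2 — $191: fully absorbed by the deductible. Traveler owes $191 (running OOP $491). Plan pays $191 − $191 = $0.
Claim 3 — $9,970: deductible takes $1,274, $8,696 remains; coinsurance $8,696 × 30% = $2,608.80. Traveler owes $3,882.80 (running OOP $4,373.80). Plan pays $9,970 − $3,882.80 = $6,087.20.
Claim 4 — $12,550: deductible already satisfied, so traveler's share is 30% × $12,550 = $3,765. OOP would hit $8,138.80 > $8,000, so the cap limits the traveler to $8,000 − $4,373.80 = $3,626.20. Insurer: $12,550 − $3,626.20 = $8,923.80.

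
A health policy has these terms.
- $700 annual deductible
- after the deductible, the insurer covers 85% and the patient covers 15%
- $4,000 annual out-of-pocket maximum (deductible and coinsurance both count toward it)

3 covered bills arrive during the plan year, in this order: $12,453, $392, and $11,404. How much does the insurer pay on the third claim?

$9,925.75

#1 ($12,453): $700 to deductible, leaving $11,753; 15% of $11,753 = $1,762.95. Cost to patient: $2,462.95. OOP to date $2,462.95. Insurer: $12,453 − $2,462.95 = $9,990.05.
#2 ($392): deductible already satisfied, so patient's share is 15% × $392 = $58.80. Patient owes $58.80 (running OOP $2,521.75). Plan pays $392 − $58.80 = $333.20.
#3 ($11,404): deductible already satisfied, so patient's share is 15% × $11,404 = $1,710.60. OOP would hit $4,232.35 > $4,000, so the cap limits the patient to $4,000 − $2,521.75 = $1,478.25. Insurer: $11,404 − $1,478.25 = $9,925.75.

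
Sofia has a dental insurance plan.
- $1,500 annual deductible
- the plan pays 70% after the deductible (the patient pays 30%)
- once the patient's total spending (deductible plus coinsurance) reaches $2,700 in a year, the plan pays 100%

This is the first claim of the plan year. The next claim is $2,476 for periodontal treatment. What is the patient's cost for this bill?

The full $1,500 deductible is still open; $1,500 of this bill applies to it.
That leaves $2,476 − $1,500 = $976 for coinsurance.
Coinsurance: $976 × 30% = $292.80.
Patient responsibility before any cap: $1,500 + $292.80 = $1,792.80.
Year-to-date out-of-pocket becomes $0 + $1,792.80 = $1,792.80, still under the $2,700 maximum, so no cap applies.

$1,792.80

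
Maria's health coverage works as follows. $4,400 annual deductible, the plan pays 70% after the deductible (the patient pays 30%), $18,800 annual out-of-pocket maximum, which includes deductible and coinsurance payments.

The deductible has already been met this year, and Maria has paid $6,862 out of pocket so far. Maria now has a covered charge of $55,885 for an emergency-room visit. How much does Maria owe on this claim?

The deductible is already satisfied, so the full bill goes to coinsurance.
Patient's 30% share of $55,885 is $16,765.50.
Year-to-date out-of-pocket would reach $6,862 + $16,765.50 = $23,627.50, above the $18,800 maximum, so the patient pays only $18,800 − $6,862 = $11,938.

$11,938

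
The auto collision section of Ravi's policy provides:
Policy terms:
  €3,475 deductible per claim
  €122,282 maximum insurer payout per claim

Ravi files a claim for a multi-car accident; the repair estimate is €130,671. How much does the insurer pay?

€122,282

Less the €3,475 deductible: €130,671 − €3,475 = €127,196.
Since €127,196 > €122,282, the payout is capped at €122,282.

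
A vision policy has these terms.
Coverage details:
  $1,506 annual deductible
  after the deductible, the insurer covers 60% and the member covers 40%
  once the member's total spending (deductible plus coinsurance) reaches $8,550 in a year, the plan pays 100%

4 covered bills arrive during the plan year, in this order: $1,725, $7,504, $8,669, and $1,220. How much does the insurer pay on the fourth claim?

Bill 1, $1,725: $1,506 finishes the deductible; $219 goes to coinsurance; member's 40% is $87.60. Member owes $1,593.60 (running OOP $1,593.60). Plan pays $1,725 − $1,593.60 = $131.40.
Bill 2, $7,504: 40% coinsurance on $7,504 = $3,001.60. Cost to member: $3,001.60. OOP to date $4,595.20. Plan pays $7,504 − $3,001.60 = $4,502.40.
Bill 3, $8,669: deductible met; 40% of $8,669 = $3,467.60. Member pays $3,467.60; OOP now $8,062.80. Insurer: $8,669 − $3,467.60 = $5,201.40.
Bill 4, $1,220: deductible already satisfied, so member's share is 40% × $1,220 = $488. Adding that to $8,062.80 gives $8,550.80, past the $8,550 cap; member pays only $8,550 − $8,062.80 = $487.20. Plan pays $1,220 − $487.20 = $732.80.

$732.80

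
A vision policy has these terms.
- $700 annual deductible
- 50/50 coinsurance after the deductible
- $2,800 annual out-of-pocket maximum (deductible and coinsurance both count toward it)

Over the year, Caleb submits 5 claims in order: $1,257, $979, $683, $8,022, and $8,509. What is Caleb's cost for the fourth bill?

$990.50

Claim 1 — $1,257: $700 finishes the deductible; $557 goes to coinsurance; coinsurance $557 × 50% = $278.50. Member owes $978.50 (running OOP $978.50).
Claim 2 — $979: 50% coinsurance on $979 = $489.50. Member owes $489.50 (running OOP $1,468).
Claim 3 — $683: 50% coinsurance on $683 = $341.50. Member pays $341.50; OOP now $1,809.50.
Claim 4 — $8,022: deductible already satisfied, so member's share is 50% × $8,022 = $4,011. That would push OOP to $5,820.50, over the $2,800 cap, so member pays $2,800 − $1,809.50 = $990.50.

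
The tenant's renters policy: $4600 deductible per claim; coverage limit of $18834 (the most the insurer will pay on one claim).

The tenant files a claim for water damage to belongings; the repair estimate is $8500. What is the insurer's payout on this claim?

After the deductible, $8500 − $4600 = $3900 remains.
$3900 ≤ $18834, so the limit doesn't bind; insurer pays $3900.

$3900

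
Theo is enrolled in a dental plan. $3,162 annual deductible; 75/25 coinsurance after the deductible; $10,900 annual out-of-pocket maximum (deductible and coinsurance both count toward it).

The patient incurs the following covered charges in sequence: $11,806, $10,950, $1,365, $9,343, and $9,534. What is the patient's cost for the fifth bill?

Bill 1, $11,806: deductible takes $3,162, $8,644 remains; coinsurance $8,644 × 25% = $2,161. Patient pays $5,323; OOP now $5,323.
Bill 2, $10,950: deductible met; 25% of $10,950 = $2,737.50. Patient owes $2,737.50 (running OOP $8,060.50).
Bill 3, $1,365: deductible met; 25% of $1,365 = $341.25. Patient owes $341.25 (running OOP $8,401.75).
Bill 4, $9,343: 25% coinsurance on $9,343 = $2,335.75. Patient owes $2,335.75 (running OOP $10,737.50).
Bill 5, $9,534: 25% coinsurance on $9,534 = $2,383.50. OOP would hit $13,121 > $10,900, so the cap limits the patient to $10,900 − $10,737.50 = $162.50.

$162.50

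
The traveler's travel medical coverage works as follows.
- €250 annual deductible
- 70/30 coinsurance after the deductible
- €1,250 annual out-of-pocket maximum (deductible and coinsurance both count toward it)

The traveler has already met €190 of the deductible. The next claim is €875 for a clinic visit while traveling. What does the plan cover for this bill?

€570.50

Deductible still to meet: €250 − €190 = €60.
After the €60 deductible portion, €875 − €60 = €815 is subject to coinsurance.
Coinsurance: €815 × 30% = €244.50.
So the traveler owes €60 + €244.50 = €304.50 before any cap.
Total out-of-pocket so far would be €190 + €304.50 = €494.50, below the €1,250 cap — no reduction.
The insurer covers the remainder: €875 − €304.50 = €570.50.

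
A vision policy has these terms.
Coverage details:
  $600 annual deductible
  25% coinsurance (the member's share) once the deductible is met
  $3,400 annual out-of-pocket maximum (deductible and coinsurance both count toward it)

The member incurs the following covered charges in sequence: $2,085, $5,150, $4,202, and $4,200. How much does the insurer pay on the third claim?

#1 ($2,085): $600 to deductible, leaving $1,485; member's 25% is $371.25. Cost to member: $971.25. OOP to date $971.25. Plan pays $2,085 − $971.25 = $1,113.75.
#2 ($5,150): 25% coinsurance on $5,150 = $1,287.50. Cost to member: $1,287.50. OOP to date $2,258.75. Plan pays $5,150 − $1,287.50 = $3,862.50.
#3 ($4,202): 25% coinsurance on $4,202 = $1,050.50. Member owes $1,050.50 (running OOP $3,309.25). Insurer: $4,202 − $1,050.50 = $3,151.50.

$3,151.50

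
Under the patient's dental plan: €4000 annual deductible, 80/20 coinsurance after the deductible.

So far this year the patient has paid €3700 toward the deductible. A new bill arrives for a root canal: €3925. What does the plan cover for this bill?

Deductible still to meet: €4000 − €3700 = €300.
After the €300 deductible portion, €3925 − €300 = €3625 is subject to coinsurance.
Coinsurance: €3625 × 20% = €725.
That puts the patient's cost at €300 + €725 = €1025.
The insurer covers the remainder: €3925 − €1025 = €2900.

€2900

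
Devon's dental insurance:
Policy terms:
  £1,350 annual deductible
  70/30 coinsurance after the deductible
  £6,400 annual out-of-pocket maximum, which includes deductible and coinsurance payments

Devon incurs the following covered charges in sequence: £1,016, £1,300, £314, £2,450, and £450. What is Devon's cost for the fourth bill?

£735

Claim 1 — £1,016: entire amount goes to the deductible. Patient owes £1,016 (running OOP £1,016).
Claim 2 — £1,300: £334 to deductible, leaving £966; coinsurance £966 × 30% = £289.80. Cost to patient: £623.80. OOP to date £1,639.80.
Claim 3 — £314: 30% coinsurance on £314 = £94.20. Cost to patient: £94.20. OOP to date £1,734.
Claim 4 — £2,450: deductible met; 30% of £2,450 = £735. Patient owes £735 (running OOP £2,469).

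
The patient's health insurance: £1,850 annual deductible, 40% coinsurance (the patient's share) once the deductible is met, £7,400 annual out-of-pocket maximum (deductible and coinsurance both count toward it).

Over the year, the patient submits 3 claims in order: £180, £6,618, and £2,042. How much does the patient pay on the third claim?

£816.80

Claim 1 — £180: all of it applies to the deductible. Cost to patient: £180. OOP to date £180.
Claim 2 — £6,618: deductible takes £1,670, £4,948 remains; patient's 40% is £1,979.20. Cost to patient: £3,649.20. OOP to date £3,829.20.
Claim 3 — £2,042: deductible met; 40% of £2,042 = £816.80. Cost to patient: £816.80. OOP to date £4,646.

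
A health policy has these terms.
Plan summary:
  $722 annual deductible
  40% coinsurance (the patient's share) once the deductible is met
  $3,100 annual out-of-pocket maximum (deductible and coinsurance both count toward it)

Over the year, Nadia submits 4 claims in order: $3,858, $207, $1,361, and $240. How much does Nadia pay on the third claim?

$544.40

#1 ($3,858): deductible takes $722, $3,136 remains; patient's 40% is $1,254.40. Patient owes $1,976.40 (running OOP $1,976.40).
#2 ($207): deductible already satisfied, so patient's share is 40% × $207 = $82.80. Cost to patient: $82.80. OOP to date $2,059.20.
#3 ($1,361): 40% coinsurance on $1,361 = $544.40. Patient owes $544.40 (running OOP $2,603.60).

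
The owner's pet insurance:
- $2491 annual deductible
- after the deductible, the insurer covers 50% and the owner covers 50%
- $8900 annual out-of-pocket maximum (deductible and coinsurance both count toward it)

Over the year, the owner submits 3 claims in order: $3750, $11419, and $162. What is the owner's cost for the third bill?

Claim 1 — $3750: $2491 finishes the deductible; $1259 goes to coinsurance; 50% of $1259 = $629.50. Owner owes $3120.50 (running OOP $3120.50).
Claim 2 — $11419: deductible met; 50% of $11419 = $5709.50. Owner pays $5709.50; OOP now $8830.
Claim 3 — $162: deductible already satisfied, so owner's share is 50% × $162 = $81. That would push OOP to $8911, over the $8900 cap, so owner pays $8900 − $8830 = $70.

$70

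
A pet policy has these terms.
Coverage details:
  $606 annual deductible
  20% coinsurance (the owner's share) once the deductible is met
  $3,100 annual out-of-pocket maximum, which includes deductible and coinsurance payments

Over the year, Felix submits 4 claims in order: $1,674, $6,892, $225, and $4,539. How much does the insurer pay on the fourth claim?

$3,682

Claim 1 ($1,674): $606 to deductible, leaving $1,068; 20% of $1,068 = $213.60. Owner owes $819.60 (running OOP $819.60). Insurer: $1,674 − $819.60 = $854.40.
Claim 2 ($6,892): deductible already satisfied, so owner's share is 20% × $6,892 = $1,378.40. Cost to owner: $1,378.40. OOP to date $2,198. Plan pays $6,892 − $1,378.40 = $5,513.60.
Claim 3 ($225): deductible met; 20% of $225 = $45. Owner pays $45; OOP now $2,243. Insurer: $225 − $45 = $180.
Claim 4 ($4,539): deductible already satisfied, so owner's share is 20% × $4,539 = $907.80. That would push OOP to $3,150.80, over the $3,100 cap, so owner pays $3,100 − $2,243 = $857. Insurer: $4,539 − $857 = $3,682.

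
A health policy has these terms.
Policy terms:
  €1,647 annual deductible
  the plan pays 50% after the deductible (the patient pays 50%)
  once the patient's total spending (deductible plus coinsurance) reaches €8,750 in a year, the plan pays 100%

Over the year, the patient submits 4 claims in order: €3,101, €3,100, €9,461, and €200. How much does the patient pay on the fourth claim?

€95.50

#1 (€3,101): €1,647 to deductible, leaving €1,454; patient's 50% is €727. Cost to patient: €2,374. OOP to date €2,374.
#2 (€3,100): deductible already satisfied, so patient's share is 50% × €3,100 = €1,550. Patient owes €1,550 (running OOP €3,924).
#3 (€9,461): deductible already satisfied, so patient's share is 50% × €9,461 = €4,730.50. Patient pays €4,730.50; OOP now €8,654.50.
#4 (€200): deductible met; 50% of €200 = €100. Adding that to €8,654.50 gives €8,754.50, past the €8,750 cap; patient pays only €8,750 − €8,654.50 = €95.50.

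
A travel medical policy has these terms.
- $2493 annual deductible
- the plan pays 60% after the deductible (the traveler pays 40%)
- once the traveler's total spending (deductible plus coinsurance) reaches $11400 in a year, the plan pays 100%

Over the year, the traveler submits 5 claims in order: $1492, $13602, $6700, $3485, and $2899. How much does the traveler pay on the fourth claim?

$1186.60

Claim 1 — $1492: fully absorbed by the deductible. Traveler owes $1492 (running OOP $1492).
Claim 2 — $13602: $1001 finishes the deductible; $12601 goes to coinsurance; traveler's 40% is $5040.40. Traveler owes $6041.40 (running OOP $7533.40).
Claim 3 — $6700: deductible already satisfied, so traveler's share is 40% × $6700 = $2680. Traveler owes $2680 (running OOP $10213.40).
Claim 4 — $3485: deductible met; 40% of $3485 = $1394. OOP would hit $11607.40 > $11400, so the cap limits the traveler to $11400 − $10213.40 = $1186.60.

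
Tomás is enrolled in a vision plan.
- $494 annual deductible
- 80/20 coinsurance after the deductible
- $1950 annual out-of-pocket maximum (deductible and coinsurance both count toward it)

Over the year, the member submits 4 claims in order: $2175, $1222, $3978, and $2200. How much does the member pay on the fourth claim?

$79.80

Claim 1 — $2175: $494 to deductible, leaving $1681; coinsurance $1681 × 20% = $336.20. Cost to member: $830.20. OOP to date $830.20.
Claim 2 — $1222: deductible already satisfied, so member's share is 20% × $1222 = $244.40. Cost to member: $244.40. OOP to date $1074.60.
Claim 3 — $3978: deductible already satisfied, so member's share is 20% × $3978 = $795.60. Member pays $795.60; OOP now $1870.20.
Claim 4 — $2200: deductible met; 20% of $2200 = $440. Adding that to $1870.20 gives $2310.20, past the $1950 cap; member pays only $1950 − $1870.20 = $79.80.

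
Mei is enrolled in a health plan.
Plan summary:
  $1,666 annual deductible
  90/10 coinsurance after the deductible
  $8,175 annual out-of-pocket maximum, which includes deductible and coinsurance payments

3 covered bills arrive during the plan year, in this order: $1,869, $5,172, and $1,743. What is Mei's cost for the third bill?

Claim 1 — $1,869: $1,666 finishes the deductible; $203 goes to coinsurance; 10% of $203 = $20.30. Cost to patient: $1,686.30. OOP to date $1,686.30.
Claim 2 — $5,172: deductible met; 10% of $5,172 = $517.20. Cost to patient: $517.20. OOP to date $2,203.50.
Claim 3 — $1,743: deductible already satisfied, so patient's share is 10% × $1,743 = $174.30. Patient pays $174.30; OOP now $2,377.80.

$174.30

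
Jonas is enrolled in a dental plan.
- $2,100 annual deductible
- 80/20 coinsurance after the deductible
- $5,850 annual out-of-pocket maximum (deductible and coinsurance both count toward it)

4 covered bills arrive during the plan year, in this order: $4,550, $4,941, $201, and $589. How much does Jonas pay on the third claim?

$40.20

Claim 1 — $4,550: deductible takes $2,100, $2,450 remains; 20% of $2,450 = $490. Patient pays $2,590; OOP now $2,590.
Claim 2 — $4,941: deductible already satisfied, so patient's share is 20% × $4,941 = $988.20. Cost to patient: $988.20. OOP to date $3,578.20.
Claim 3 — $201: deductible met; 20% of $201 = $40.20. Patient pays $40.20; OOP now $3,618.40.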